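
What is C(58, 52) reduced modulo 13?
1

Using Lucas' theorem:
Write n=58 and k=52 in base 13:
n in base 13: [4, 6]
k in base 13: [4, 0]
C(58,52) mod 13 = ∏ C(n_i, k_i) mod 13
Digit binomials (mod 13): C(4,4) = 1; C(6,0) = 1
Product: 1 × 1 = 1 ≡ 1 (mod 13)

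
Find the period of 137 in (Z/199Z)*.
22

199 is prime, so ord(137) divides φ(199) = 198.
Divisors of 198: 1, 2, 3, 6, 9, 11, 18, 22, 33, 66, 99, 198.
Repeated squaring: 137^1 ≡ 137, 137^2 ≡ 63, 137^4 ≡ 188, 137^8 ≡ 121, 137^16 ≡ 114, 137^32 ≡ 61, 137^64 ≡ 139, 137^128 ≡ 18 (mod 199).
Test 137^d mod 199 for each divisor d in increasing order:
137^1 ≡ 137
137^2 ≡ 63
137^3 = 137^2·137^1 ≡ 74
137^6 = 137^4·137^2 ≡ 103
137^9 = 137^8·137^1 ≡ 60
137^11 = 137^8·137^2·137^1 ≡ 198
137^18 = 137^16·137^2 ≡ 18
137^22 = 137^16·137^4·137^2 ≡ 1  ← first divisor giving 1
The order is 22.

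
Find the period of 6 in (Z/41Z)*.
40

41 is prime, so ord(6) divides φ(41) = 40.
Divisors of 40: 1, 2, 4, 5, 8, 10, 20, 40.
Repeated squaring: 6^1 ≡ 6, 6^2 ≡ 36, 6^4 ≡ 25, 6^8 ≡ 10, 6^16 ≡ 18, 6^32 ≡ 37 (mod 41).
Test 6^d mod 41 for each divisor d in increasing order:
6^1 ≡ 6
6^2 ≡ 36
6^4 ≡ 25
6^5 = 6^4·6^1 ≡ 27
6^8 ≡ 10
6^10 = 6^8·6^2 ≡ 32
6^20 = 6^16·6^4 ≡ 40
6^40 = 6^32·6^8 ≡ 1  ← first divisor giving 1
The order is 40.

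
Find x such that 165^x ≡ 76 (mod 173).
155

Baby-step giant-step with step n = ⌈√173⌉ = 14.
Baby steps 165^j mod 173 (j:value) for j=0..13: 0:1, 1:165, 2:64, 3:7, 4:117, 5:102, 6:49, 7:127, 8:22, 9:170, 10:24, 11:154, 12:152, 13:168.
Giant-step multiplier: 165^(-14) ≡ 165^(172-14) = 165^158 ≡ 13 (mod 173).
Giant steps γ_i = 76·13^i mod 173: γ_0=76, γ_1=123, γ_2=42, γ_3=27, γ_4=5, γ_5=65, γ_6=153, γ_7=86, γ_8=80, γ_9=2, γ_10=26, γ_11=165 (in table at j=1).
x = i·n + j = 11·14 + 1 = 155.
Check: 165^155 ≡ 76 (mod 173).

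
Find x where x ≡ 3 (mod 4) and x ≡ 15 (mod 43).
15

Using Chinese Remainder Theorem:
M = 4 × 43 = 172
M1 = 43, M2 = 4
y1 = 43^(-1) mod 4 = 3
y2 = 4^(-1) mod 43 = 11
x = (3×43×3 + 15×4×11) mod 172 = 15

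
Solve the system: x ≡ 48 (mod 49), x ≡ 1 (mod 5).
146

Using Chinese Remainder Theorem:
M = 49 × 5 = 245
M1 = 5, M2 = 49
y1 = 5^(-1) mod 49 = 10
y2 = 49^(-1) mod 5 = 4
x = (48×5×10 + 1×49×4) mod 245 = 146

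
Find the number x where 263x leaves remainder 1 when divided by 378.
23

gcd(263, 378) = 1, so the inverse exists.
Extended Euclidean algorithm on (378, 263):
378 = 1 × 263 + 115  ⟹  115 = (1)·378 + (-1)·263
263 = 2 × 115 + 33  ⟹  33 = (-2)·378 + (3)·263
115 = 3 × 33 + 16  ⟹  16 = (7)·378 + (-10)·263
33 = 2 × 16 + 1  ⟹  1 = (-16)·378 + (23)·263
So (23)·263 ≡ 1 (mod 378), i.e. 263^(-1) ≡ 23 (mod 378).
Check: 263 × 23 = 6049 ≡ 1 (mod 378)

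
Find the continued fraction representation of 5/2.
[2; 2]

Euclidean algorithm steps:
5 = 2 × 2 + 1
2 = 2 × 1 + 0
Continued fraction: [2; 2]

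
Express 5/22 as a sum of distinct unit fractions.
1/5 + 1/37 + 1/4070

Greedy algorithm:
5/22: ceiling(22/5) = 5, use 1/5
3/110: ceiling(110/3) = 37, use 1/37
1/4070: ceiling(4070/1) = 4070, use 1/4070
Result: 5/22 = 1/5 + 1/37 + 1/4070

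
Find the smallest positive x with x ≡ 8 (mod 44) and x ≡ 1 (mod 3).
52

Using Chinese Remainder Theorem:
M = 44 × 3 = 132
M1 = 3, M2 = 44
y1 = 3^(-1) mod 44 = 15
y2 = 44^(-1) mod 3 = 2
x = (8×3×15 + 1×44×2) mod 132 = 52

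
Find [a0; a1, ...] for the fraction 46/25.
[1; 1, 5, 4]

Euclidean algorithm steps:
46 = 1 × 25 + 21
25 = 1 × 21 + 4
21 = 5 × 4 + 1
4 = 4 × 1 + 0
Continued fraction: [1; 1, 5, 4]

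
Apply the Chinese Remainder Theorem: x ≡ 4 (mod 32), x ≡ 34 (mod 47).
1444

Using Chinese Remainder Theorem:
M = 32 × 47 = 1504
M1 = 47, M2 = 32
y1 = 47^(-1) mod 32 = 15
y2 = 32^(-1) mod 47 = 25
x = (4×47×15 + 34×32×25) mod 1504 = 1444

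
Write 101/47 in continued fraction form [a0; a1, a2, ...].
[2; 6, 1, 2, 2]

Euclidean algorithm steps:
101 = 2 × 47 + 7
47 = 6 × 7 + 5
7 = 1 × 5 + 2
5 = 2 × 2 + 1
2 = 2 × 1 + 0
Continued fraction: [2; 6, 1, 2, 2]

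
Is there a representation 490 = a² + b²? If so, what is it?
7² + 21² (a=7, b=21)

Factorization: 490 = 2 × 5 × 7^2
By Fermat: n is sum of two squares iff every prime p ≡ 3 (mod 4) appears to even power.
All primes ≡ 3 (mod 4) appear to even power.
Search a = 0, 1, 2, … for 490 - a² a perfect square: first hit at a = 7: 490 - 49 = 441 = 21².
490 = 7² + 21² = 49 + 441 ✓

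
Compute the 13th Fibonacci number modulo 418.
233

Matrix identity: Q^n = [[F_(n+1), F_n], [F_n, F_(n-1)]] with Q = [[1,1],[1,0]].
n = 13 = 1101₂. Square-and-multiply, entries mod 418:
Q^1 = [[1,1],[1,0]]
Q^3 = (Q^1)²·Q = [[3,2],[2,1]]
Q^6 = (Q^3)² = [[13,8],[8,5]]
Q^13 = (Q^6)²·Q = [[377,233],[233,144]]
F_13 mod 418 = Q^13[0][1] = 233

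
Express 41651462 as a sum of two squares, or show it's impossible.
Not possible

Factorization: 41651462 = 2 × 17 × 107^3
By Fermat: n is sum of two squares iff every prime p ≡ 3 (mod 4) appears to even power.
Prime(s) ≡ 3 (mod 4) with odd exponent: [(107, 3)]
Therefore 41651462 cannot be expressed as a² + b².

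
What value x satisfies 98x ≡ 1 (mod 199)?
132

gcd(98, 199) = 1, so the inverse exists.
Extended Euclidean algorithm on (199, 98):
199 = 2 × 98 + 3  ⟹  3 = (1)·199 + (-2)·98
98 = 32 × 3 + 2  ⟹  2 = (-32)·199 + (65)·98
3 = 1 × 2 + 1  ⟹  1 = (33)·199 + (-67)·98
So (-67)·98 ≡ 1 (mod 199), i.e. 98^(-1) ≡ -67 ≡ 132 (mod 199).
Check: 98 × 132 = 12936 ≡ 1 (mod 199)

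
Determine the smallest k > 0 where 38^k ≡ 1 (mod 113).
112

113 is prime, so ord(38) divides φ(113) = 112.
Divisors of 112: 1, 2, 4, 7, 8, 14, 16, 28, 56, 112.
Repeated squaring: 38^1 ≡ 38, 38^2 ≡ 88, 38^4 ≡ 60, 38^8 ≡ 97, 38^16 ≡ 30, 38^32 ≡ 109, 38^64 ≡ 16 (mod 113).
Test 38^d mod 113 for each divisor d in increasing order:
38^1 ≡ 38
38^2 ≡ 88
38^4 ≡ 60
38^7 = 38^4·38^2·38^1 ≡ 65
38^8 ≡ 97
38^14 = 38^8·38^4·38^2 ≡ 44
38^16 ≡ 30
38^28 = 38^16·38^8·38^4 ≡ 15
38^56 = 38^32·38^16·38^8 ≡ 112
38^112 = 38^64·38^32·38^16 ≡ 1  ← first divisor giving 1
The order is 112.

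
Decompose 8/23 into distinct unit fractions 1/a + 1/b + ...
1/3 + 1/69

Greedy algorithm:
8/23: ceiling(23/8) = 3, use 1/3
1/69: ceiling(69/1) = 69, use 1/69
Result: 8/23 = 1/3 + 1/69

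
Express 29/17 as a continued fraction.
[1; 1, 2, 2, 2]

Euclidean algorithm steps:
29 = 1 × 17 + 12
17 = 1 × 12 + 5
12 = 2 × 5 + 2
5 = 2 × 2 + 1
2 = 2 × 1 + 0
Continued fraction: [1; 1, 2, 2, 2]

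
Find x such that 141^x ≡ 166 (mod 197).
193

Baby-step giant-step with step n = ⌈√197⌉ = 15.
Baby steps 141^j mod 197 (j:value) for j=0..14: 0:1, 1:141, 2:181, 3:108, 4:59, 5:45, 6:41, 7:68, 8:132, 9:94, 10:55, 11:72, 12:105, 13:30, 14:93.
Giant-step multiplier: 141^(-15) ≡ 141^(196-15) = 141^181 ≡ 71 (mod 197).
Giant steps γ_i = 166·71^i mod 197: γ_0=166, γ_1=163, γ_2=147, γ_3=193, γ_4=110, γ_5=127, γ_6=152, γ_7=154, γ_8=99, γ_9=134, γ_10=58, γ_11=178, γ_12=30 (in table at j=13).
x = i·n + j = 12·15 + 13 = 193.
Check: 141^193 ≡ 166 (mod 197).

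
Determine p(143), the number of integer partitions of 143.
20390982757

p(n) counts ways to write n as a sum of positive integers (order ignored).
Euler's pentagonal recurrence: p(k) = p(k-1) + p(k-2) - p(k-5) - p(k-7) + p(k-12) + p(k-15) - ... (offsets j(3j∓1)/2, signs ++--, p(0)=1, p(<0)=0).
DP table for k = 0..142: p(0)=1, p(1)=1, p(2)=2, p(3)=3, p(4)=5, p(5)=7, p(6)=11, p(7)=15, p(8)=22, p(9)=30, p(10)=42, p(11)=56, p(12)=77, p(13)=101, p(14)=135, p(15)=176, p(16)=231, p(17)=297, p(18)=385, p(19)=490, p(20)=627, p(21)=792, p(22)=1002, p(23)=1255, p(24)=1575, p(25)=1958, p(26)=2436, p(27)=3010, p(28)=3718, p(29)=4565, p(30)=5604, p(31)=6842, p(32)=8349, p(33)=10143, p(34)=12310, p(35)=14883, p(36)=17977, p(37)=21637, p(38)=26015, p(39)=31185, p(40)=37338, p(41)=44583, p(42)=53174, p(43)=63261, p(44)=75175, p(45)=89134, p(46)=105558, p(47)=124754, p(48)=147273, p(49)=173525, p(50)=204226, p(51)=239943, p(52)=281589, p(53)=329931, p(54)=386155, p(55)=451276, p(56)=526823, p(57)=614154, p(58)=715220, p(59)=831820, p(60)=966467, p(61)=1121505, p(62)=1300156, p(63)=1505499, p(64)=1741630, p(65)=2012558, p(66)=2323520, p(67)=2679689, p(68)=3087735, p(69)=3554345, p(70)=4087968, p(71)=4697205, p(72)=5392783, p(73)=6185689, p(74)=7089500, p(75)=8118264, p(76)=9289091, p(77)=10619863, p(78)=12132164, p(79)=13848650, p(80)=15796476, p(81)=18004327, p(82)=20506255, p(83)=23338469, p(84)=26543660, p(85)=30167357, p(86)=34262962, p(87)=38887673, p(88)=44108109, p(89)=49995925, p(90)=56634173, p(91)=64112359, p(92)=72533807, p(93)=82010177, p(94)=92669720, p(95)=104651419, p(96)=118114304, p(97)=133230930, p(98)=150198136, p(99)=169229875, p(100)=190569292, p(101)=214481126, p(102)=241265379, p(103)=271248950, p(104)=304801365, p(105)=342325709, p(106)=384276336, p(107)=431149389, p(108)=483502844, p(109)=541946240, p(110)=607163746, p(111)=679903203, p(112)=761002156, p(113)=851376628, p(114)=952050665, p(115)=1064144451, p(116)=1188908248, p(117)=1327710076, p(118)=1482074143, p(119)=1653668665, p(120)=1844349560, p(121)=2056148051, p(122)=2291320912, p(123)=2552338241, p(124)=2841940500, p(125)=3163127352, p(126)=3519222692, p(127)=3913864295, p(128)=4351078600, p(129)=4835271870, p(130)=5371315400, p(131)=5964539504, p(132)=6620830889, p(133)=7346629512, p(134)=8149040695, p(135)=9035836076, p(136)=10015581680, p(137)=11097645016, p(138)=12292341831, p(139)=13610949895, p(140)=15065878135, p(141)=16670689208, p(142)=18440293320.
Final step: p(143) = p(142) + p(141) - p(138) - p(136) + p(131) + p(128) - p(121) - p(117) + p(108) + p(103) - p(92) - p(86) + p(73) + p(66) - p(51) - p(43) + p(26) + p(17)
= 18440293320 + 16670689208 - 12292341831 - 10015581680 + 5964539504 + 4351078600 - 2056148051 - 1327710076 + 483502844 + 271248950 - 72533807 - 34262962 + 6185689 + 2323520 - 239943 - 63261 + 2436 + 297
= 20390982757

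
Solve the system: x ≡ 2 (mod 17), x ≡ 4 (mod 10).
104

Using Chinese Remainder Theorem:
M = 17 × 10 = 170
M1 = 10, M2 = 17
y1 = 10^(-1) mod 17 = 12
y2 = 17^(-1) mod 10 = 3
x = (2×10×12 + 4×17×3) mod 170 = 104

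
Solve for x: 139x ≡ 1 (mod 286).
107

gcd(139, 286) = 1, so the inverse exists.
Extended Euclidean algorithm on (286, 139):
286 = 2 × 139 + 8  ⟹  8 = (1)·286 + (-2)·139
139 = 17 × 8 + 3  ⟹  3 = (-17)·286 + (35)·139
8 = 2 × 3 + 2  ⟹  2 = (35)·286 + (-72)·139
3 = 1 × 2 + 1  ⟹  1 = (-52)·286 + (107)·139
So (107)·139 ≡ 1 (mod 286), i.e. 139^(-1) ≡ 107 (mod 286).
Check: 139 × 107 = 14873 ≡ 1 (mod 286)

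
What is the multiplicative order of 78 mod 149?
148

149 is prime, so ord(78) divides φ(149) = 148.
Divisors of 148: 1, 2, 4, 37, 74, 148.
Repeated squaring: 78^1 ≡ 78, 78^2 ≡ 124, 78^4 ≡ 29, 78^8 ≡ 96, 78^16 ≡ 127, 78^32 ≡ 37, 78^64 ≡ 28, 78^128 ≡ 39 (mod 149).
Test 78^d mod 149 for each divisor d in increasing order:
78^1 ≡ 78
78^2 ≡ 124
78^4 ≡ 29
78^37 = 78^32·78^4·78^1 ≡ 105
78^74 = 78^64·78^8·78^2 ≡ 148
78^148 = 78^128·78^16·78^4 ≡ 1  ← first divisor giving 1
The order is 148.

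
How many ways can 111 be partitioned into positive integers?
679903203

p(n) counts ways to write n as a sum of positive integers (order ignored).
Euler's pentagonal recurrence: p(k) = p(k-1) + p(k-2) - p(k-5) - p(k-7) + p(k-12) + p(k-15) - ... (offsets j(3j∓1)/2, signs ++--, p(0)=1, p(<0)=0).
DP table for k = 0..110: p(0)=1, p(1)=1, p(2)=2, p(3)=3, p(4)=5, p(5)=7, p(6)=11, p(7)=15, p(8)=22, p(9)=30, p(10)=42, p(11)=56, p(12)=77, p(13)=101, p(14)=135, p(15)=176, p(16)=231, p(17)=297, p(18)=385, p(19)=490, p(20)=627, p(21)=792, p(22)=1002, p(23)=1255, p(24)=1575, p(25)=1958, p(26)=2436, p(27)=3010, p(28)=3718, p(29)=4565, p(30)=5604, p(31)=6842, p(32)=8349, p(33)=10143, p(34)=12310, p(35)=14883, p(36)=17977, p(37)=21637, p(38)=26015, p(39)=31185, p(40)=37338, p(41)=44583, p(42)=53174, p(43)=63261, p(44)=75175, p(45)=89134, p(46)=105558, p(47)=124754, p(48)=147273, p(49)=173525, p(50)=204226, p(51)=239943, p(52)=281589, p(53)=329931, p(54)=386155, p(55)=451276, p(56)=526823, p(57)=614154, p(58)=715220, p(59)=831820, p(60)=966467, p(61)=1121505, p(62)=1300156, p(63)=1505499, p(64)=1741630, p(65)=2012558, p(66)=2323520, p(67)=2679689, p(68)=3087735, p(69)=3554345, p(70)=4087968, p(71)=4697205, p(72)=5392783, p(73)=6185689, p(74)=7089500, p(75)=8118264, p(76)=9289091, p(77)=10619863, p(78)=12132164, p(79)=13848650, p(80)=15796476, p(81)=18004327, p(82)=20506255, p(83)=23338469, p(84)=26543660, p(85)=30167357, p(86)=34262962, p(87)=38887673, p(88)=44108109, p(89)=49995925, p(90)=56634173, p(91)=64112359, p(92)=72533807, p(93)=82010177, p(94)=92669720, p(95)=104651419, p(96)=118114304, p(97)=133230930, p(98)=150198136, p(99)=169229875, p(100)=190569292, p(101)=214481126, p(102)=241265379, p(103)=271248950, p(104)=304801365, p(105)=342325709, p(106)=384276336, p(107)=431149389, p(108)=483502844, p(109)=541946240, p(110)=607163746.
Final step: p(111) = p(110) + p(109) - p(106) - p(104) + p(99) + p(96) - p(89) - p(85) + p(76) + p(71) - p(60) - p(54) + p(41) + p(34) - p(19) - p(11)
= 607163746 + 541946240 - 384276336 - 304801365 + 169229875 + 118114304 - 49995925 - 30167357 + 9289091 + 4697205 - 966467 - 386155 + 44583 + 12310 - 490 - 56
= 679903203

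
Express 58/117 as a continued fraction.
[0; 2, 58]

Euclidean algorithm steps:
58 = 0 × 117 + 58
117 = 2 × 58 + 1
58 = 58 × 1 + 0
Continued fraction: [0; 2, 58]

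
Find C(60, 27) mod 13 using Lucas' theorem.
9

Using Lucas' theorem:
Write n=60 and k=27 in base 13:
n in base 13: [4, 8]
k in base 13: [2, 1]
C(60,27) mod 13 = ∏ C(n_i, k_i) mod 13
Digit binomials (mod 13): C(4,2) = 6; C(8,1) = 8
Product: 6 × 8 = 48 ≡ 9 (mod 13)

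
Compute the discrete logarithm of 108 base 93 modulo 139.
71

Baby-step giant-step with step n = ⌈√139⌉ = 12.
Baby steps 93^j mod 139 (j:value) for j=0..11: 0:1, 1:93, 2:31, 3:103, 4:127, 5:135, 6:45, 7:15, 8:5, 9:48, 10:16, 11:98.
Giant-step multiplier: 93^(-12) ≡ 93^(138-12) = 93^126 ≡ 44 (mod 139).
Giant steps γ_i = 108·44^i mod 139: γ_0=108, γ_1=26, γ_2=32, γ_3=18, γ_4=97, γ_5=98 (in table at j=11).
x = i·n + j = 5·12 + 11 = 71.
Check: 93^71 ≡ 108 (mod 139).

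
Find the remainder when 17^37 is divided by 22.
19

Repeated squaring. Binary of 37 = 100101.
17^1 ≡ 17 (mod 22); 17^2 ≡ 3 (mod 22); 17^4 ≡ 9 (mod 22); 17^8 ≡ 15 (mod 22); 17^16 ≡ 5 (mod 22); 17^32 ≡ 3 (mod 22)
17^37 = 17^1 × 17^4 × 17^32 ≡ 19 (mod 22)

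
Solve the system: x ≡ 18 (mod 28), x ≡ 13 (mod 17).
438

Using Chinese Remainder Theorem:
M = 28 × 17 = 476
M1 = 17, M2 = 28
y1 = 17^(-1) mod 28 = 5
y2 = 28^(-1) mod 17 = 14
x = (18×17×5 + 13×28×14) mod 476 = 438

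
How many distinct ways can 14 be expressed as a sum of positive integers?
135

p(n) counts ways to write n as a sum of positive integers (order ignored).
Euler's pentagonal recurrence: p(k) = p(k-1) + p(k-2) - p(k-5) - p(k-7) + p(k-12) + p(k-15) - ... (offsets j(3j∓1)/2, signs ++--, p(0)=1, p(<0)=0).
DP table for k = 0..13: p(0)=1, p(1)=1, p(2)=2, p(3)=3, p(4)=5, p(5)=7, p(6)=11, p(7)=15, p(8)=22, p(9)=30, p(10)=42, p(11)=56, p(12)=77, p(13)=101.
Final step: p(14) = p(13) + p(12) - p(9) - p(7) + p(2)
= 101 + 77 - 30 - 15 + 2
= 135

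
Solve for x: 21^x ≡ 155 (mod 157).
3

Baby-step giant-step with step n = ⌈√157⌉ = 13.
Baby steps 21^j mod 157 (j:value) for j=0..12: 0:1, 1:21, 2:127, 3:155, 4:115, 5:60, 6:4, 7:84, 8:37, 9:149, 10:146, 11:83, 12:16.
h = 155 is already in the table at j=3, so x = 3.
Check: 21^3 ≡ 155 (mod 157).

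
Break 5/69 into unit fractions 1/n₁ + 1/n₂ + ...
1/14 + 1/966

Greedy algorithm:
5/69: ceiling(69/5) = 14, use 1/14
1/966: ceiling(966/1) = 966, use 1/966
Result: 5/69 = 1/14 + 1/966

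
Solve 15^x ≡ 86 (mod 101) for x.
51

Baby-step giant-step with step n = ⌈√101⌉ = 11.
Baby steps 15^j mod 101 (j:value) for j=0..10: 0:1, 1:15, 2:23, 3:42, 4:24, 5:57, 6:47, 7:99, 8:71, 9:55, 10:17.
Giant-step multiplier: 15^(-11) ≡ 15^(100-11) = 15^89 ≡ 61 (mod 101).
Giant steps γ_i = 86·61^i mod 101: γ_0=86, γ_1=95, γ_2=38, γ_3=96, γ_4=99 (in table at j=7).
x = i·n + j = 4·11 + 7 = 51.
Check: 15^51 ≡ 86 (mod 101).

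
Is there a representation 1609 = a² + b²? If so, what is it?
3² + 40² (a=3, b=40)

Factorization: 1609 = 1609
By Fermat: n is sum of two squares iff every prime p ≡ 3 (mod 4) appears to even power.
All primes ≡ 3 (mod 4) appear to even power.
Search a = 0, 1, 2, … for 1609 - a² a perfect square: first hit at a = 3: 1609 - 9 = 1600 = 40².
1609 = 3² + 40² = 9 + 1600 ✓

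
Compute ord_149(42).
74

149 is prime, so ord(42) divides φ(149) = 148.
Divisors of 148: 1, 2, 4, 37, 74, 148.
Repeated squaring: 42^1 ≡ 42, 42^2 ≡ 125, 42^4 ≡ 129, 42^8 ≡ 102, 42^16 ≡ 123, 42^32 ≡ 80, 42^64 ≡ 142, 42^128 ≡ 49 (mod 149).
Test 42^d mod 149 for each divisor d in increasing order:
42^1 ≡ 42
42^2 ≡ 125
42^4 ≡ 129
42^37 = 42^32·42^4·42^1 ≡ 148
42^74 = 42^64·42^8·42^2 ≡ 1  ← first divisor giving 1
The order is 74.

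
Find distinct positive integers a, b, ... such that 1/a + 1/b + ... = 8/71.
1/9 + 1/639

Greedy algorithm:
8/71: ceiling(71/8) = 9, use 1/9
1/639: ceiling(639/1) = 639, use 1/639
Result: 8/71 = 1/9 + 1/639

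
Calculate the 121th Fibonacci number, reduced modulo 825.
496

Matrix identity: Q^n = [[F_(n+1), F_n], [F_n, F_(n-1)]] with Q = [[1,1],[1,0]].
n = 121 = 1111001₂. Square-and-multiply, entries mod 825:
Q^1 = [[1,1],[1,0]]
Q^3 = (Q^1)²·Q = [[3,2],[2,1]]
Q^7 = (Q^3)²·Q = [[21,13],[13,8]]
Q^15 = (Q^7)²·Q = [[162,610],[610,377]]
Q^30 = (Q^15)² = [[694,440],[440,254]]
Q^60 = (Q^30)² = [[386,495],[495,716]]
Q^121 = (Q^60)²·Q = [[661,496],[496,165]]
F_121 mod 825 = Q^121[0][1] = 496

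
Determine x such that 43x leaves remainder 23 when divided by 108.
x ≡ 101 (mod 108)

gcd(43, 108) = 1, which divides 23, so solutions exist.
Find 43^(-1) mod 108 by the extended Euclidean algorithm:
108 = 2 × 43 + 22  ⟹  22 = (1)·108 + (-2)·43
43 = 1 × 22 + 21  ⟹  21 = (-1)·108 + (3)·43
22 = 1 × 21 + 1  ⟹  1 = (2)·108 + (-5)·43
So (-5)·43 ≡ 1 (mod 108), i.e. 43^(-1) ≡ -5 ≡ 103 (mod 108).
x ≡ 103 × 23 = 2369 ≡ 101 (mod 108).
Check: 43 × 101 = 4343 ≡ 23 (mod 108).
Unique solution: x ≡ 101 (mod 108)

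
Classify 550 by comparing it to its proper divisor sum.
abundant

Proper divisors of 550: sum = 1 + 2 + 5 + 10 + 11 + 22 + 25 + 50 + 55 + 110 + 275 = 566
Since 566 > 550, 550 is abundant.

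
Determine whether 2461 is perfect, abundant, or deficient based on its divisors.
deficient

Proper divisors of 2461: sum = 1 + 23 + 107 = 131
Since 131 < 2461, 2461 is deficient.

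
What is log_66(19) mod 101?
12

Baby-step giant-step with step n = ⌈√101⌉ = 11.
Baby steps 66^j mod 101 (j:value) for j=0..10: 0:1, 1:66, 2:13, 3:50, 4:68, 5:44, 6:76, 7:67, 8:79, 9:63, 10:17.
Giant-step multiplier: 66^(-11) ≡ 66^(100-11) = 66^89 ≡ 46 (mod 101).
Giant steps γ_i = 19·46^i mod 101: γ_0=19, γ_1=66 (in table at j=1).
x = i·n + j = 1·11 + 1 = 12.
Check: 66^12 ≡ 19 (mod 101).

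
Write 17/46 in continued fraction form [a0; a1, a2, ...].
[0; 2, 1, 2, 2, 2]

Euclidean algorithm steps:
17 = 0 × 46 + 17
46 = 2 × 17 + 12
17 = 1 × 12 + 5
12 = 2 × 5 + 2
5 = 2 × 2 + 1
2 = 2 × 1 + 0
Continued fraction: [0; 2, 1, 2, 2, 2]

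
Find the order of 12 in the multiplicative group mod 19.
6

19 is prime, so ord(12) divides φ(19) = 18.
Divisors of 18: 1, 2, 3, 6, 9, 18.
Repeated squaring: 12^1 ≡ 12, 12^2 ≡ 11, 12^4 ≡ 7, 12^8 ≡ 11, 12^16 ≡ 7 (mod 19).
Test 12^d mod 19 for each divisor d in increasing order:
12^1 ≡ 12
12^2 ≡ 11
12^3 = 12^2·12^1 ≡ 18
12^6 = 12^4·12^2 ≡ 1  ← first divisor giving 1
The order is 6.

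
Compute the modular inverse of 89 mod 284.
217

gcd(89, 284) = 1, so the inverse exists.
Extended Euclidean algorithm on (284, 89):
284 = 3 × 89 + 17  ⟹  17 = (1)·284 + (-3)·89
89 = 5 × 17 + 4  ⟹  4 = (-5)·284 + (16)·89
17 = 4 × 4 + 1  ⟹  1 = (21)·284 + (-67)·89
So (-67)·89 ≡ 1 (mod 284), i.e. 89^(-1) ≡ -67 ≡ 217 (mod 284).
Check: 89 × 217 = 19313 ≡ 1 (mod 284)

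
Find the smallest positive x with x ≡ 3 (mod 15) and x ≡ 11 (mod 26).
63

Using Chinese Remainder Theorem:
M = 15 × 26 = 390
M1 = 26, M2 = 15
y1 = 26^(-1) mod 15 = 11
y2 = 15^(-1) mod 26 = 7
x = (3×26×11 + 11×15×7) mod 390 = 63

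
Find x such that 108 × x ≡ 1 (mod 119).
54

gcd(108, 119) = 1, so the inverse exists.
Extended Euclidean algorithm on (119, 108):
119 = 1 × 108 + 11  ⟹  11 = (1)·119 + (-1)·108
108 = 9 × 11 + 9  ⟹  9 = (-9)·119 + (10)·108
11 = 1 × 9 + 2  ⟹  2 = (10)·119 + (-11)·108
9 = 4 × 2 + 1  ⟹  1 = (-49)·119 + (54)·108
So (54)·108 ≡ 1 (mod 119), i.e. 108^(-1) ≡ 54 (mod 119).
Check: 108 × 54 = 5832 ≡ 1 (mod 119)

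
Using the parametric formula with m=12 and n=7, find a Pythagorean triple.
(95, 168, 193)

Euclid's formula: a = m² - n², b = 2mn, c = m² + n²
m = 12, n = 7
a = 12² - 7² = 144 - 49 = 95
b = 2 × 12 × 7 = 168
c = 12² + 7² = 144 + 49 = 193
Verification: 95² + 168² = 9025 + 28224 = 37249 = 193² ✓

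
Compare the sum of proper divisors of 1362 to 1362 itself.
abundant

Proper divisors of 1362: sum = 1 + 2 + 3 + 6 + 227 + 454 + 681 = 1374
Since 1374 > 1362, 1362 is abundant.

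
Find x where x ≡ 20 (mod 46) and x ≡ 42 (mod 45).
1032

Using Chinese Remainder Theorem:
M = 46 × 45 = 2070
M1 = 45, M2 = 46
y1 = 45^(-1) mod 46 = 45
y2 = 46^(-1) mod 45 = 1
x = (20×45×45 + 42×46×1) mod 2070 = 1032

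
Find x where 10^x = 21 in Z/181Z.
83

Baby-step giant-step with step n = ⌈√181⌉ = 14.
Baby steps 10^j mod 181 (j:value) for j=0..13: 0:1, 1:10, 2:100, 3:95, 4:45, 5:88, 6:156, 7:112, 8:34, 9:159, 10:142, 11:153, 12:82, 13:96.
Giant-step multiplier: 10^(-14) ≡ 10^(180-14) = 10^166 ≡ 79 (mod 181).
Giant steps γ_i = 21·79^i mod 181: γ_0=21, γ_1=30, γ_2=17, γ_3=76, γ_4=31, γ_5=96 (in table at j=13).
x = i·n + j = 5·14 + 13 = 83.
Check: 10^83 ≡ 21 (mod 181).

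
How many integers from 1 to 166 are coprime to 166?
82

166 = 2 × 83
φ(n) = n × ∏(1 - 1/p) for each prime p dividing n
φ(166) = 166 × (1 - 1/2) × (1 - 1/83) = 82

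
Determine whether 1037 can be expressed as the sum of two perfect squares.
14² + 29² (a=14, b=29)

Factorization: 1037 = 17 × 61
By Fermat: n is sum of two squares iff every prime p ≡ 3 (mod 4) appears to even power.
All primes ≡ 3 (mod 4) appear to even power.
Search a = 0, 1, 2, … for 1037 - a² a perfect square: first hit at a = 14: 1037 - 196 = 841 = 29².
1037 = 14² + 29² = 196 + 841 ✓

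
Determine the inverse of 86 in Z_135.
11

gcd(86, 135) = 1, so the inverse exists.
Extended Euclidean algorithm on (135, 86):
135 = 1 × 86 + 49  ⟹  49 = (1)·135 + (-1)·86
86 = 1 × 49 + 37  ⟹  37 = (-1)·135 + (2)·86
49 = 1 × 37 + 12  ⟹  12 = (2)·135 + (-3)·86
37 = 3 × 12 + 1  ⟹  1 = (-7)·135 + (11)·86
So (11)·86 ≡ 1 (mod 135), i.e. 86^(-1) ≡ 11 (mod 135).
Check: 86 × 11 = 946 ≡ 1 (mod 135)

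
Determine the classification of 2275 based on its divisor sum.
deficient

Proper divisors of 2275: sum = 1 + 5 + 7 + 13 + 25 + 35 + 65 + 91 + 175 + 325 + 455 = 1197
Since 1197 < 2275, 2275 is deficient.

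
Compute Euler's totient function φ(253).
220

253 = 11 × 23
φ(n) = n × ∏(1 - 1/p) for each prime p dividing n
φ(253) = 253 × (1 - 1/11) × (1 - 1/23) = 220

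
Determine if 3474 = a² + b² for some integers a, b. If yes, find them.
15² + 57² (a=15, b=57)

Factorization: 3474 = 2 × 3^2 × 193
By Fermat: n is sum of two squares iff every prime p ≡ 3 (mod 4) appears to even power.
All primes ≡ 3 (mod 4) appear to even power.
Search a = 0, 1, 2, … for 3474 - a² a perfect square: first hit at a = 15: 3474 - 225 = 3249 = 57².
3474 = 15² + 57² = 225 + 3249 ✓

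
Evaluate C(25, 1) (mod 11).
3

Using Lucas' theorem:
Write n=25 and k=1 in base 11:
n in base 11: [2, 3]
k in base 11: [0, 1]
C(25,1) mod 11 = ∏ C(n_i, k_i) mod 11
Digit binomials (mod 11): C(2,0) = 1; C(3,1) = 3
Product: 1 × 3 = 3 ≡ 3 (mod 11)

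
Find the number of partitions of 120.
1844349560

p(n) counts ways to write n as a sum of positive integers (order ignored).
Euler's pentagonal recurrence: p(k) = p(k-1) + p(k-2) - p(k-5) - p(k-7) + p(k-12) + p(k-15) - ... (offsets j(3j∓1)/2, signs ++--, p(0)=1, p(<0)=0).
DP table for k = 0..119: p(0)=1, p(1)=1, p(2)=2, p(3)=3, p(4)=5, p(5)=7, p(6)=11, p(7)=15, p(8)=22, p(9)=30, p(10)=42, p(11)=56, p(12)=77, p(13)=101, p(14)=135, p(15)=176, p(16)=231, p(17)=297, p(18)=385, p(19)=490, p(20)=627, p(21)=792, p(22)=1002, p(23)=1255, p(24)=1575, p(25)=1958, p(26)=2436, p(27)=3010, p(28)=3718, p(29)=4565, p(30)=5604, p(31)=6842, p(32)=8349, p(33)=10143, p(34)=12310, p(35)=14883, p(36)=17977, p(37)=21637, p(38)=26015, p(39)=31185, p(40)=37338, p(41)=44583, p(42)=53174, p(43)=63261, p(44)=75175, p(45)=89134, p(46)=105558, p(47)=124754, p(48)=147273, p(49)=173525, p(50)=204226, p(51)=239943, p(52)=281589, p(53)=329931, p(54)=386155, p(55)=451276, p(56)=526823, p(57)=614154, p(58)=715220, p(59)=831820, p(60)=966467, p(61)=1121505, p(62)=1300156, p(63)=1505499, p(64)=1741630, p(65)=2012558, p(66)=2323520, p(67)=2679689, p(68)=3087735, p(69)=3554345, p(70)=4087968, p(71)=4697205, p(72)=5392783, p(73)=6185689, p(74)=7089500, p(75)=8118264, p(76)=9289091, p(77)=10619863, p(78)=12132164, p(79)=13848650, p(80)=15796476, p(81)=18004327, p(82)=20506255, p(83)=23338469, p(84)=26543660, p(85)=30167357, p(86)=34262962, p(87)=38887673, p(88)=44108109, p(89)=49995925, p(90)=56634173, p(91)=64112359, p(92)=72533807, p(93)=82010177, p(94)=92669720, p(95)=104651419, p(96)=118114304, p(97)=133230930, p(98)=150198136, p(99)=169229875, p(100)=190569292, p(101)=214481126, p(102)=241265379, p(103)=271248950, p(104)=304801365, p(105)=342325709, p(106)=384276336, p(107)=431149389, p(108)=483502844, p(109)=541946240, p(110)=607163746, p(111)=679903203, p(112)=761002156, p(113)=851376628, p(114)=952050665, p(115)=1064144451, p(116)=1188908248, p(117)=1327710076, p(118)=1482074143, p(119)=1653668665.
Final step: p(120) = p(119) + p(118) - p(115) - p(113) + p(108) + p(105) - p(98) - p(94) + p(85) + p(80) - p(69) - p(63) + p(50) + p(43) - p(28) - p(20) + p(3)
= 1653668665 + 1482074143 - 1064144451 - 851376628 + 483502844 + 342325709 - 150198136 - 92669720 + 30167357 + 15796476 - 3554345 - 1505499 + 204226 + 63261 - 3718 - 627 + 3
= 1844349560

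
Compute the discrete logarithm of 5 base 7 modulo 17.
15

Baby-step giant-step with step n = ⌈√17⌉ = 5.
Baby steps 7^j mod 17 (j:value) for j=0..4: 0:1, 1:7, 2:15, 3:3, 4:4.
Giant-step multiplier: 7^(-5) ≡ 7^(16-5) = 7^11 ≡ 14 (mod 17).
Giant steps γ_i = 5·14^i mod 17: γ_0=5, γ_1=2, γ_2=11, γ_3=1 (in table at j=0).
x = i·n + j = 3·5 + 0 = 15.
Check: 7^15 ≡ 5 (mod 17).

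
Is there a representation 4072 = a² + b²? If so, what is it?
34² + 54² (a=34, b=54)

Factorization: 4072 = 2^3 × 509
By Fermat: n is sum of two squares iff every prime p ≡ 3 (mod 4) appears to even power.
All primes ≡ 3 (mod 4) appear to even power.
Search a = 0, 1, 2, … for 4072 - a² a perfect square: first hit at a = 34: 4072 - 1156 = 2916 = 54².
4072 = 34² + 54² = 1156 + 2916 ✓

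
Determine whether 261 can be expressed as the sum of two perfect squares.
6² + 15² (a=6, b=15)

Factorization: 261 = 3^2 × 29
By Fermat: n is sum of two squares iff every prime p ≡ 3 (mod 4) appears to even power.
All primes ≡ 3 (mod 4) appear to even power.
Search a = 0, 1, 2, … for 261 - a² a perfect square: first hit at a = 6: 261 - 36 = 225 = 15².
261 = 6² + 15² = 36 + 225 ✓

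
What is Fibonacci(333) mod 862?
516

Matrix identity: Q^n = [[F_(n+1), F_n], [F_n, F_(n-1)]] with Q = [[1,1],[1,0]].
n = 333 = 101001101₂. Square-and-multiply, entries mod 862:
Q^1 = [[1,1],[1,0]]
Q^2 = (Q^1)² = [[2,1],[1,1]]
Q^5 = (Q^2)²·Q = [[8,5],[5,3]]
Q^10 = (Q^5)² = [[89,55],[55,34]]
Q^20 = (Q^10)² = [[602,731],[731,733]]
Q^41 = (Q^20)²·Q = [[386,285],[285,101]]
Q^83 = (Q^41)²·Q = [[80,67],[67,13]]
Q^166 = (Q^83)² = [[545,197],[197,348]]
Q^333 = (Q^166)²·Q = [[589,516],[516,73]]
F_333 mod 862 = Q^333[0][1] = 516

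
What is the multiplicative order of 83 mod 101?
100

101 is prime, so ord(83) divides φ(101) = 100.
Divisors of 100: 1, 2, 4, 5, 10, 20, 25, 50, 100.
Repeated squaring: 83^1 ≡ 83, 83^2 ≡ 21, 83^4 ≡ 37, 83^8 ≡ 56, 83^16 ≡ 5, 83^32 ≡ 25, 83^64 ≡ 19 (mod 101).
Test 83^d mod 101 for each divisor d in increasing order:
83^1 ≡ 83
83^2 ≡ 21
83^4 ≡ 37
83^5 = 83^4·83^1 ≡ 41
83^10 = 83^8·83^2 ≡ 65
83^20 = 83^16·83^4 ≡ 84
83^25 = 83^16·83^8·83^1 ≡ 10
83^50 = 83^32·83^16·83^2 ≡ 100
83^100 = 83^64·83^32·83^4 ≡ 1  ← first divisor giving 1
The order is 100.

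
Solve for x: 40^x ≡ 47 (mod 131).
95

Baby-step giant-step with step n = ⌈√131⌉ = 12.
Baby steps 40^j mod 131 (j:value) for j=0..11: 0:1, 1:40, 2:28, 3:72, 4:129, 5:51, 6:75, 7:118, 8:4, 9:29, 10:112, 11:26.
Giant-step multiplier: 40^(-12) ≡ 40^(130-12) = 40^118 ≡ 49 (mod 131).
Giant steps γ_i = 47·49^i mod 131: γ_0=47, γ_1=76, γ_2=56, γ_3=124, γ_4=50, γ_5=92, γ_6=54, γ_7=26 (in table at j=11).
x = i·n + j = 7·12 + 11 = 95.
Check: 40^95 ≡ 47 (mod 131).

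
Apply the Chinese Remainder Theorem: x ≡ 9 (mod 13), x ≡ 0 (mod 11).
22

Using Chinese Remainder Theorem:
M = 13 × 11 = 143
M1 = 11, M2 = 13
y1 = 11^(-1) mod 13 = 6
y2 = 13^(-1) mod 11 = 6
x = (9×11×6 + 0×13×6) mod 143 = 22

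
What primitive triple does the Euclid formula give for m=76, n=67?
(1287, 10184, 10265)

Euclid's formula: a = m² - n², b = 2mn, c = m² + n²
m = 76, n = 67
a = 76² - 67² = 5776 - 4489 = 1287
b = 2 × 76 × 67 = 10184
c = 76² + 67² = 5776 + 4489 = 10265
Verification: 1287² + 10184² = 1656369 + 103713856 = 105370225 = 10265² ✓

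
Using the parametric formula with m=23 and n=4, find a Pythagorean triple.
(513, 184, 545)

Euclid's formula: a = m² - n², b = 2mn, c = m² + n²
m = 23, n = 4
a = 23² - 4² = 529 - 16 = 513
b = 2 × 23 × 4 = 184
c = 23² + 4² = 529 + 16 = 545
Verification: 513² + 184² = 263169 + 33856 = 297025 = 545² ✓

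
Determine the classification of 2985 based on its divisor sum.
deficient

Proper divisors of 2985: sum = 1 + 3 + 5 + 15 + 199 + 597 + 995 = 1815
Since 1815 < 2985, 2985 is deficient.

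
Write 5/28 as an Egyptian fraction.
1/6 + 1/84

Greedy algorithm:
5/28: ceiling(28/5) = 6, use 1/6
1/84: ceiling(84/1) = 84, use 1/84
Result: 5/28 = 1/6 + 1/84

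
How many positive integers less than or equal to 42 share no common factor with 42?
12

42 = 2 × 3 × 7
φ(n) = n × ∏(1 - 1/p) for each prime p dividing n
φ(42) = 42 × (1 - 1/2) × (1 - 1/3) × (1 - 1/7) = 12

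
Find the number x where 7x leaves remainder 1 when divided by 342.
49

gcd(7, 342) = 1, so the inverse exists.
Extended Euclidean algorithm on (342, 7):
342 = 48 × 7 + 6  ⟹  6 = (1)·342 + (-48)·7
7 = 1 × 6 + 1  ⟹  1 = (-1)·342 + (49)·7
So (49)·7 ≡ 1 (mod 342), i.e. 7^(-1) ≡ 49 (mod 342).
Check: 7 × 49 = 343 ≡ 1 (mod 342)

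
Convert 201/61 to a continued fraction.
[3; 3, 2, 1, 1, 3]

Euclidean algorithm steps:
201 = 3 × 61 + 18
61 = 3 × 18 + 7
18 = 2 × 7 + 4
7 = 1 × 4 + 3
4 = 1 × 3 + 1
3 = 3 × 1 + 0
Continued fraction: [3; 3, 2, 1, 1, 3]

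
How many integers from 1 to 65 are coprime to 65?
48

65 = 5 × 13
φ(n) = n × ∏(1 - 1/p) for each prime p dividing n
φ(65) = 65 × (1 - 1/5) × (1 - 1/13) = 48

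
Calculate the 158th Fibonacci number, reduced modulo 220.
109

Matrix identity: Q^n = [[F_(n+1), F_n], [F_n, F_(n-1)]] with Q = [[1,1],[1,0]].
n = 158 = 10011110₂. Square-and-multiply, entries mod 220:
Q^1 = [[1,1],[1,0]]
Q^2 = (Q^1)² = [[2,1],[1,1]]
Q^4 = (Q^2)² = [[5,3],[3,2]]
Q^9 = (Q^4)²·Q = [[55,34],[34,21]]
Q^19 = (Q^9)²·Q = [[165,1],[1,164]]
Q^39 = (Q^19)²·Q = [[55,166],[166,109]]
Q^79 = (Q^39)²·Q = [[165,1],[1,164]]
Q^158 = (Q^79)² = [[166,109],[109,57]]
F_158 mod 220 = Q^158[0][1] = 109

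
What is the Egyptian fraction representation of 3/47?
1/16 + 1/752

Greedy algorithm:
3/47: ceiling(47/3) = 16, use 1/16
1/752: ceiling(752/1) = 752, use 1/752
Result: 3/47 = 1/16 + 1/752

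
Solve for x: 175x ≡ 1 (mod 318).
169

gcd(175, 318) = 1, so the inverse exists.
Extended Euclidean algorithm on (318, 175):
318 = 1 × 175 + 143  ⟹  143 = (1)·318 + (-1)·175
175 = 1 × 143 + 32  ⟹  32 = (-1)·318 + (2)·175
143 = 4 × 32 + 15  ⟹  15 = (5)·318 + (-9)·175
32 = 2 × 15 + 2  ⟹  2 = (-11)·318 + (20)·175
15 = 7 × 2 + 1  ⟹  1 = (82)·318 + (-149)·175
So (-149)·175 ≡ 1 (mod 318), i.e. 175^(-1) ≡ -149 ≡ 169 (mod 318).
Check: 175 × 169 = 29575 ≡ 1 (mod 318)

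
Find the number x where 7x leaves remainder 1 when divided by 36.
31

gcd(7, 36) = 1, so the inverse exists.
Extended Euclidean algorithm on (36, 7):
36 = 5 × 7 + 1  ⟹  1 = (1)·36 + (-5)·7
So (-5)·7 ≡ 1 (mod 36), i.e. 7^(-1) ≡ -5 ≡ 31 (mod 36).
Check: 7 × 31 = 217 ≡ 1 (mod 36)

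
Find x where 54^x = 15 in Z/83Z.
39

Baby-step giant-step with step n = ⌈√83⌉ = 10.
Baby steps 54^j mod 83 (j:value) for j=0..9: 0:1, 1:54, 2:11, 3:13, 4:38, 5:60, 6:3, 7:79, 8:33, 9:39.
Giant-step multiplier: 54^(-10) ≡ 54^(82-10) = 54^72 ≡ 75 (mod 83).
Giant steps γ_i = 15·75^i mod 83: γ_0=15, γ_1=46, γ_2=47, γ_3=39 (in table at j=9).
x = i·n + j = 3·10 + 9 = 39.
Check: 54^39 ≡ 15 (mod 83).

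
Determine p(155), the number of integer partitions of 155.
66493182097

p(n) counts ways to write n as a sum of positive integers (order ignored).
Euler's pentagonal recurrence: p(k) = p(k-1) + p(k-2) - p(k-5) - p(k-7) + p(k-12) + p(k-15) - ... (offsets j(3j∓1)/2, signs ++--, p(0)=1, p(<0)=0).
DP table for k = 0..154: p(0)=1, p(1)=1, p(2)=2, p(3)=3, p(4)=5, p(5)=7, p(6)=11, p(7)=15, p(8)=22, p(9)=30, p(10)=42, p(11)=56, p(12)=77, p(13)=101, p(14)=135, p(15)=176, p(16)=231, p(17)=297, p(18)=385, p(19)=490, p(20)=627, p(21)=792, p(22)=1002, p(23)=1255, p(24)=1575, p(25)=1958, p(26)=2436, p(27)=3010, p(28)=3718, p(29)=4565, p(30)=5604, p(31)=6842, p(32)=8349, p(33)=10143, p(34)=12310, p(35)=14883, p(36)=17977, p(37)=21637, p(38)=26015, p(39)=31185, p(40)=37338, p(41)=44583, p(42)=53174, p(43)=63261, p(44)=75175, p(45)=89134, p(46)=105558, p(47)=124754, p(48)=147273, p(49)=173525, p(50)=204226, p(51)=239943, p(52)=281589, p(53)=329931, p(54)=386155, p(55)=451276, p(56)=526823, p(57)=614154, p(58)=715220, p(59)=831820, p(60)=966467, p(61)=1121505, p(62)=1300156, p(63)=1505499, p(64)=1741630, p(65)=2012558, p(66)=2323520, p(67)=2679689, p(68)=3087735, p(69)=3554345, p(70)=4087968, p(71)=4697205, p(72)=5392783, p(73)=6185689, p(74)=7089500, p(75)=8118264, p(76)=9289091, p(77)=10619863, p(78)=12132164, p(79)=13848650, p(80)=15796476, p(81)=18004327, p(82)=20506255, p(83)=23338469, p(84)=26543660, p(85)=30167357, p(86)=34262962, p(87)=38887673, p(88)=44108109, p(89)=49995925, p(90)=56634173, p(91)=64112359, p(92)=72533807, p(93)=82010177, p(94)=92669720, p(95)=104651419, p(96)=118114304, p(97)=133230930, p(98)=150198136, p(99)=169229875, p(100)=190569292, p(101)=214481126, p(102)=241265379, p(103)=271248950, p(104)=304801365, p(105)=342325709, p(106)=384276336, p(107)=431149389, p(108)=483502844, p(109)=541946240, p(110)=607163746, p(111)=679903203, p(112)=761002156, p(113)=851376628, p(114)=952050665, p(115)=1064144451, p(116)=1188908248, p(117)=1327710076, p(118)=1482074143, p(119)=1653668665, p(120)=1844349560, p(121)=2056148051, p(122)=2291320912, p(123)=2552338241, p(124)=2841940500, p(125)=3163127352, p(126)=3519222692, p(127)=3913864295, p(128)=4351078600, p(129)=4835271870, p(130)=5371315400, p(131)=5964539504, p(132)=6620830889, p(133)=7346629512, p(134)=8149040695, p(135)=9035836076, p(136)=10015581680, p(137)=11097645016, p(138)=12292341831, p(139)=13610949895, p(140)=15065878135, p(141)=16670689208, p(142)=18440293320, p(143)=20390982757, p(144)=22540654445, p(145)=24908858009, p(146)=27517052599, p(147)=30388671978, p(148)=33549419497, p(149)=37027355200, p(150)=40853235313, p(151)=45060624582, p(152)=49686288421, p(153)=54770336324, p(154)=60356673280.
Final step: p(155) = p(154) + p(153) - p(150) - p(148) + p(143) + p(140) - p(133) - p(129) + p(120) + p(115) - p(104) - p(98) + p(85) + p(78) - p(63) - p(55) + p(38) + p(29) - p(10) - p(0)
= 60356673280 + 54770336324 - 40853235313 - 33549419497 + 20390982757 + 15065878135 - 7346629512 - 4835271870 + 1844349560 + 1064144451 - 304801365 - 150198136 + 30167357 + 12132164 - 1505499 - 451276 + 26015 + 4565 - 42 - 1
= 66493182097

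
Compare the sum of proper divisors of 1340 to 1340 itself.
abundant

Proper divisors of 1340: sum = 1 + 2 + 4 + 5 + 10 + 20 + 67 + 134 + 268 + 335 + 670 = 1516
Since 1516 > 1340, 1340 is abundant.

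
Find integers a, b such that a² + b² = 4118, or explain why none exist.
Not possible

Factorization: 4118 = 2 × 29 × 71
By Fermat: n is sum of two squares iff every prime p ≡ 3 (mod 4) appears to even power.
Prime(s) ≡ 3 (mod 4) with odd exponent: [(71, 1)]
Therefore 4118 cannot be expressed as a² + b².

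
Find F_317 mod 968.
717

Matrix identity: Q^n = [[F_(n+1), F_n], [F_n, F_(n-1)]] with Q = [[1,1],[1,0]].
n = 317 = 100111101₂. Square-and-multiply, entries mod 968:
Q^1 = [[1,1],[1,0]]
Q^2 = (Q^1)² = [[2,1],[1,1]]
Q^4 = (Q^2)² = [[5,3],[3,2]]
Q^9 = (Q^4)²·Q = [[55,34],[34,21]]
Q^19 = (Q^9)²·Q = [[957,309],[309,648]]
Q^39 = (Q^19)²·Q = [[99,738],[738,329]]
Q^79 = (Q^39)²·Q = [[77,749],[749,296]]
Q^158 = (Q^79)² = [[650,593],[593,57]]
Q^317 = (Q^158)²·Q = [[824,717],[717,107]]
F_317 mod 968 = Q^317[0][1] = 717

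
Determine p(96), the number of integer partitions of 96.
118114304

p(n) counts ways to write n as a sum of positive integers (order ignored).
Euler's pentagonal recurrence: p(k) = p(k-1) + p(k-2) - p(k-5) - p(k-7) + p(k-12) + p(k-15) - ... (offsets j(3j∓1)/2, signs ++--, p(0)=1, p(<0)=0).
DP table for k = 0..95: p(0)=1, p(1)=1, p(2)=2, p(3)=3, p(4)=5, p(5)=7, p(6)=11, p(7)=15, p(8)=22, p(9)=30, p(10)=42, p(11)=56, p(12)=77, p(13)=101, p(14)=135, p(15)=176, p(16)=231, p(17)=297, p(18)=385, p(19)=490, p(20)=627, p(21)=792, p(22)=1002, p(23)=1255, p(24)=1575, p(25)=1958, p(26)=2436, p(27)=3010, p(28)=3718, p(29)=4565, p(30)=5604, p(31)=6842, p(32)=8349, p(33)=10143, p(34)=12310, p(35)=14883, p(36)=17977, p(37)=21637, p(38)=26015, p(39)=31185, p(40)=37338, p(41)=44583, p(42)=53174, p(43)=63261, p(44)=75175, p(45)=89134, p(46)=105558, p(47)=124754, p(48)=147273, p(49)=173525, p(50)=204226, p(51)=239943, p(52)=281589, p(53)=329931, p(54)=386155, p(55)=451276, p(56)=526823, p(57)=614154, p(58)=715220, p(59)=831820, p(60)=966467, p(61)=1121505, p(62)=1300156, p(63)=1505499, p(64)=1741630, p(65)=2012558, p(66)=2323520, p(67)=2679689, p(68)=3087735, p(69)=3554345, p(70)=4087968, p(71)=4697205, p(72)=5392783, p(73)=6185689, p(74)=7089500, p(75)=8118264, p(76)=9289091, p(77)=10619863, p(78)=12132164, p(79)=13848650, p(80)=15796476, p(81)=18004327, p(82)=20506255, p(83)=23338469, p(84)=26543660, p(85)=30167357, p(86)=34262962, p(87)=38887673, p(88)=44108109, p(89)=49995925, p(90)=56634173, p(91)=64112359, p(92)=72533807, p(93)=82010177, p(94)=92669720, p(95)=104651419.
Final step: p(96) = p(95) + p(94) - p(91) - p(89) + p(84) + p(81) - p(74) - p(70) + p(61) + p(56) - p(45) - p(39) + p(26) + p(19) - p(4)
= 104651419 + 92669720 - 64112359 - 49995925 + 26543660 + 18004327 - 7089500 - 4087968 + 1121505 + 526823 - 89134 - 31185 + 2436 + 490 - 5
= 118114304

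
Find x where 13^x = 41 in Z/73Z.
44

Baby-step giant-step with step n = ⌈√73⌉ = 9.
Baby steps 13^j mod 73 (j:value) for j=0..8: 0:1, 1:13, 2:23, 3:7, 4:18, 5:15, 6:49, 7:53, 8:32.
Giant-step multiplier: 13^(-9) ≡ 13^(72-9) = 13^63 ≡ 63 (mod 73).
Giant steps γ_i = 41·63^i mod 73: γ_0=41, γ_1=28, γ_2=12, γ_3=26, γ_4=32 (in table at j=8).
x = i·n + j = 4·9 + 8 = 44.
Check: 13^44 ≡ 41 (mod 73).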